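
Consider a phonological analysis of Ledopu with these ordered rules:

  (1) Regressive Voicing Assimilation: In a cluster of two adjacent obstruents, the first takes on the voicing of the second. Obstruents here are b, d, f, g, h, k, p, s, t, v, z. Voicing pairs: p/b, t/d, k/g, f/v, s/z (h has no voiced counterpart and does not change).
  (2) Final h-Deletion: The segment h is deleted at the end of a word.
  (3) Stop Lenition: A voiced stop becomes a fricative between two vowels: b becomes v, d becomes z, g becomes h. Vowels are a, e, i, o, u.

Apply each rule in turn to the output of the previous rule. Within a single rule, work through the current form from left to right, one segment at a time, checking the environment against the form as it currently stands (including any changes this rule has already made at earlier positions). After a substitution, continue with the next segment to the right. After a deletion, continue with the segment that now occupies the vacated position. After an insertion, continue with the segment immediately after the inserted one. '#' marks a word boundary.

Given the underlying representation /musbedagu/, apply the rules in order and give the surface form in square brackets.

(1) Regressive Voicing Assimilation: [musbedagu] → [muzbedagu]
(2) Final h-Deletion: no change — [muzbedagu]
(3) Stop Lenition: [muzbedagu] → [muzbezahu]

[muzbezahu]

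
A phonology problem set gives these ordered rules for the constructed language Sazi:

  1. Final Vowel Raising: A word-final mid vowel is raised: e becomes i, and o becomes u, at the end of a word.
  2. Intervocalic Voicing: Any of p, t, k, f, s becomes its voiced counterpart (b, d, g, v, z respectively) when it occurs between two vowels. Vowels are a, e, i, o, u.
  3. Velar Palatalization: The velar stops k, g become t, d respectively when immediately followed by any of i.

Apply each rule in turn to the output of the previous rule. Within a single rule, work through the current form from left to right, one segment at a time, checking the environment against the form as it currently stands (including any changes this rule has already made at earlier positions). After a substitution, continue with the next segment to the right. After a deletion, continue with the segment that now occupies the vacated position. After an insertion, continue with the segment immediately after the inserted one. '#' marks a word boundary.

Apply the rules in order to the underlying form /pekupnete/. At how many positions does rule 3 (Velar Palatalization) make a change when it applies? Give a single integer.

1 Final Vowel Raising: [pekupnete] → [pekupneti]
2 Intervocalic Voicing: [pekupneti] → [pegupnedi]
3 Velar Palatalization: no change — [pegupnedi]
Rule 3 changed 0 position(s).

0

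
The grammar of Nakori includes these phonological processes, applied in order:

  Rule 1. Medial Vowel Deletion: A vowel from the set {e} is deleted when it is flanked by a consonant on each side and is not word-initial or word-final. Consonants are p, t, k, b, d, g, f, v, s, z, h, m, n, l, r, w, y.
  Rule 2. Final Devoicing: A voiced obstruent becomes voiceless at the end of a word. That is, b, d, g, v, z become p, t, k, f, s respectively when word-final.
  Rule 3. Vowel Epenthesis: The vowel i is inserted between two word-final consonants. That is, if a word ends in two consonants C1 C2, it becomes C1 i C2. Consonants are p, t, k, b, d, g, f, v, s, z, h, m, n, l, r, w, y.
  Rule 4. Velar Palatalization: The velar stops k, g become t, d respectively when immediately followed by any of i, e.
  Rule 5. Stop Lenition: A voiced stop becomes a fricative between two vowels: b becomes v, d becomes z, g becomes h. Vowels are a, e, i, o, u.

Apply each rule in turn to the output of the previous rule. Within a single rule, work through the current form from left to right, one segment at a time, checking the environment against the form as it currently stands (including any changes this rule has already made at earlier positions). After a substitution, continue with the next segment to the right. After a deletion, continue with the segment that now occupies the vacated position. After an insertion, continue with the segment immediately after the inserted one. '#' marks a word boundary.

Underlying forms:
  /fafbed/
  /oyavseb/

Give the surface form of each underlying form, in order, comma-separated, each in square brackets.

/fafbed/:
  Rule 1 Medial Vowel Deletion: [fafbed] → [fafbd]
  Rule 2 Final Devoicing: [fafbd] → [fafbt]
  Rule 3 Vowel Epenthesis: [fafbt] → [fafbit]
  Rule 4 Velar Palatalization: no change — [fafbit]
  Rule 5 Stop Lenition: no change — [fafbit]
/oyavseb/:
  Rule 1 Medial Vowel Deletion: [oyavseb] → [oyavsb]
  Rule 2 Final Devoicing: [oyavsb] → [oyavsp]
  Rule 3 Vowel Epenthesis: [oyavsp] → [oyavsip]
  Rule 4 Velar Palatalization: no change — [oyavsip]
  Rule 5 Stop Lenition: no change — [oyavsip]

[fafbit], [oyavsip]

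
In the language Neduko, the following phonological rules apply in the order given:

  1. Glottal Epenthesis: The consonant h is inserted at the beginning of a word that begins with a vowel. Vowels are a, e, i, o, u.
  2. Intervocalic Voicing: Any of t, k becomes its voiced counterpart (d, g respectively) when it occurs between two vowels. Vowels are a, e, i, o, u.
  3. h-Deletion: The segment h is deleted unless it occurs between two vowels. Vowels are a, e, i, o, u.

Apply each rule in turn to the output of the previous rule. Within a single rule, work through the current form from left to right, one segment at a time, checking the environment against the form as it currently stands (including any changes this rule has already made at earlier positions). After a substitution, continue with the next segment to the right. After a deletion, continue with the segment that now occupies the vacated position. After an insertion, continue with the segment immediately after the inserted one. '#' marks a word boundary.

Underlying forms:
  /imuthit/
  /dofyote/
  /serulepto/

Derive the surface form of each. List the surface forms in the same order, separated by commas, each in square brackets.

[imutit], [dofyode], [serulepto]

/imuthit/:
  1 Glottal Epenthesis: [imuthit] → [himuthit]
  2 Intervocalic Voicing: no change — [himuthit]
  3 h-Deletion: [himuthit] → [imutit]
/dofyote/:
  1 Glottal Epenthesis: no change — [dofyote]
  2 Intervocalic Voicing: [dofyote] → [dofyode]
  3 h-Deletion: no change — [dofyode]
/serulepto/:
  1 Glottal Epenthesis: no change — [serulepto]
  2 Intervocalic Voicing: no change — [serulepto]
  3 h-Deletion: no change — [serulepto]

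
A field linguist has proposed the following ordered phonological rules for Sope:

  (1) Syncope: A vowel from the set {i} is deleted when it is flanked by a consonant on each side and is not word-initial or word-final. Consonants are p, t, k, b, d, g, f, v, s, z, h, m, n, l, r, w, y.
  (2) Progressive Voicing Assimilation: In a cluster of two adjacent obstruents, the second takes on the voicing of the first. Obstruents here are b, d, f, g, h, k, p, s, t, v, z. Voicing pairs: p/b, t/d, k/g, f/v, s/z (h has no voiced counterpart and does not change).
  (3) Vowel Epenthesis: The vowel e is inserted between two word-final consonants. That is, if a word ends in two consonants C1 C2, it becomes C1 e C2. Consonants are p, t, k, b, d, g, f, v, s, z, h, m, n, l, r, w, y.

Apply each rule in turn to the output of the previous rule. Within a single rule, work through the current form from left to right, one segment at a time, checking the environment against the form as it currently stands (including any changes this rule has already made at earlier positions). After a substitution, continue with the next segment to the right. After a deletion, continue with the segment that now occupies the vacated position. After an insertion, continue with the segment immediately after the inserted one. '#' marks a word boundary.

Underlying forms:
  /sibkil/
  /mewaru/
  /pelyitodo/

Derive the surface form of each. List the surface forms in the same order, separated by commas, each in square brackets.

[spkel], [mewaru], [pelytodo]

/sibkil/:
  (1) Syncope: [sibkil] → [sbkl]
  (2) Progressive Voicing Assimilation: [sbkl] → [spkl]
  (3) Vowel Epenthesis: [spkl] → [spkel]
/mewaru/:
  (1) Syncope: no change — [mewaru]
  (2) Progressive Voicing Assimilation: no change — [mewaru]
  (3) Vowel Epenthesis: no change — [mewaru]
/pelyitodo/:
  (1) Syncope: [pelyitodo] → [pelytodo]
  (2) Progressive Voicing Assimilation: no change — [pelytodo]
  (3) Vowel Epenthesis: no change — [pelytodo]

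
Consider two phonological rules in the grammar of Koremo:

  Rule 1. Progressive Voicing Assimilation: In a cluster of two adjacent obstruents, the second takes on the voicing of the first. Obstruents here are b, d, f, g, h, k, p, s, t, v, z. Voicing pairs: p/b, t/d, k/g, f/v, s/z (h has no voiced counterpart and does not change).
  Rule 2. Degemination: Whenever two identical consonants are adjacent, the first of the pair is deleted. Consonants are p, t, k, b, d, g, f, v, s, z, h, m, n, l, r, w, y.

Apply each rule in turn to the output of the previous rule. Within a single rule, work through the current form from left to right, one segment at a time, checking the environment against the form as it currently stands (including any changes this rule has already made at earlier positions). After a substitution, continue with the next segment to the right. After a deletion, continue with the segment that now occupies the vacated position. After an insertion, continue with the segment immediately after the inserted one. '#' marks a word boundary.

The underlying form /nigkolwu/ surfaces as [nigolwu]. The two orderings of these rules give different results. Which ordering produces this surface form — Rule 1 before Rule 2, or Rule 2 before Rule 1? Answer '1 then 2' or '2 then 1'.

1 then 2

Order 1 then 2:
  1 Progressive Voicing Assimilation: [nigkolwu] → [niggolwu]
  2 Degemination: [niggolwu] → [nigolwu]
  result: [nigolwu]
Order 2 then 1:
  2 Degemination: no change — [nigkolwu]
  1 Progressive Voicing Assimilation: [nigkolwu] → [niggolwu]
  result: [niggolwu]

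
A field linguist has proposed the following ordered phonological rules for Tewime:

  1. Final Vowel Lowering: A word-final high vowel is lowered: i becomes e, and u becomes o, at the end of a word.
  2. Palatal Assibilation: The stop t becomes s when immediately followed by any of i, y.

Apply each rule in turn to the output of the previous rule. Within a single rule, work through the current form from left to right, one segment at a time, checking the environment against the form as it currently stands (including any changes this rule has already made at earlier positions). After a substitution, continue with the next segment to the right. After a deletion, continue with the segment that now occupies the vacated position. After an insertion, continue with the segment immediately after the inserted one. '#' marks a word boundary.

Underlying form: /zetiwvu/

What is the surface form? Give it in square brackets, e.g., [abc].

[zesiwvo]

1 Final Vowel Lowering: [zetiwvu] → [zetiwvo]
2 Palatal Assibilation: [zetiwvo] → [zesiwvo]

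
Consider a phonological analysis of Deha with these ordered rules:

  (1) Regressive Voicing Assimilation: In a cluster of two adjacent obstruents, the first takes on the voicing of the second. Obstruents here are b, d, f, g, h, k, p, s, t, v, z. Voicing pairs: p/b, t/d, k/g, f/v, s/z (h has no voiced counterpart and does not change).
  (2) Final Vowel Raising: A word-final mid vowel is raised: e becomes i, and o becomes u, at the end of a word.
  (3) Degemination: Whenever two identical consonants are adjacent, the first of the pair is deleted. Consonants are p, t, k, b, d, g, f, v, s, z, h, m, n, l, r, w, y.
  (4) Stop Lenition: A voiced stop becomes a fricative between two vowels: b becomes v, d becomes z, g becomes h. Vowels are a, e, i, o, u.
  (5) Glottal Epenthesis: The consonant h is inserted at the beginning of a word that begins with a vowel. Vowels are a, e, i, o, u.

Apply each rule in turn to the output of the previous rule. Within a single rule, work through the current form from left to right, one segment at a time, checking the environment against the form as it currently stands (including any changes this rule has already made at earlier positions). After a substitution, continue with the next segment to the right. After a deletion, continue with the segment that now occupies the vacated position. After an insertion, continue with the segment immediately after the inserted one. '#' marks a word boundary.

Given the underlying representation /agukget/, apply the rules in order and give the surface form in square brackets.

[hahuhet]

(1) Regressive Voicing Assimilation: [agukget] → [agugget]
(2) Final Vowel Raising: no change — [agugget]
(3) Degemination: [agugget] → [aguget]
(4) Stop Lenition: [aguget] → [ahuhet]
(5) Glottal Epenthesis: [ahuhet] → [hahuhet]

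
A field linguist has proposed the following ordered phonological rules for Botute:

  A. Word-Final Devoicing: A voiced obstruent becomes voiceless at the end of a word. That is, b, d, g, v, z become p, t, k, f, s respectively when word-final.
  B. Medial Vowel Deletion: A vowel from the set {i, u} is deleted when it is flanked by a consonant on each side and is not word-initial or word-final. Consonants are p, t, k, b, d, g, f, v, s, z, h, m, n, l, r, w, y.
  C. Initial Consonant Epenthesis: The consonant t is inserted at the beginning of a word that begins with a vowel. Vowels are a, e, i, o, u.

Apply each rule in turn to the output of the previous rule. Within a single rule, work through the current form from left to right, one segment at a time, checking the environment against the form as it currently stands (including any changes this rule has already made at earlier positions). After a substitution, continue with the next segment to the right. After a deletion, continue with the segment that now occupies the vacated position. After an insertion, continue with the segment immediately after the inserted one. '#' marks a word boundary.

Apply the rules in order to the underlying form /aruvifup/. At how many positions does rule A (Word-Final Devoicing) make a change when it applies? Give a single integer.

A Word-Final Devoicing: no change — [aruvifup]
B Medial Vowel Deletion: [aruvifup] → [arvfp]
C Initial Consonant Epenthesis: [arvfp] → [tarvfp]
Rule A changed 0 position(s).

0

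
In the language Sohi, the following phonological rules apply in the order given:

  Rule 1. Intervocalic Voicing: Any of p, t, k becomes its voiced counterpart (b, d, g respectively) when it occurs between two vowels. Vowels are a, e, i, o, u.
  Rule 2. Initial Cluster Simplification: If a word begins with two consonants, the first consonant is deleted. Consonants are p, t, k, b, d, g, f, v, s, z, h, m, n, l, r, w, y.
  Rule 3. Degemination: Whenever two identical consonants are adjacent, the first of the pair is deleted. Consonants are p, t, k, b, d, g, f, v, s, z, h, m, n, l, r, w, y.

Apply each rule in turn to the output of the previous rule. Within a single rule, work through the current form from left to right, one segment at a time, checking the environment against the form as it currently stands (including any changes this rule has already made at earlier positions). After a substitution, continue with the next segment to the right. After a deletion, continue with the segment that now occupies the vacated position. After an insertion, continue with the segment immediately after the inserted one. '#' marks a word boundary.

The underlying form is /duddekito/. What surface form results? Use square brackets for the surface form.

[dudegido]

Rule 1 Intervocalic Voicing: [duddekito] → [duddegido]
Rule 2 Initial Cluster Simplification: no change — [duddegido]
Rule 3 Degemination: [duddegido] → [dudegido]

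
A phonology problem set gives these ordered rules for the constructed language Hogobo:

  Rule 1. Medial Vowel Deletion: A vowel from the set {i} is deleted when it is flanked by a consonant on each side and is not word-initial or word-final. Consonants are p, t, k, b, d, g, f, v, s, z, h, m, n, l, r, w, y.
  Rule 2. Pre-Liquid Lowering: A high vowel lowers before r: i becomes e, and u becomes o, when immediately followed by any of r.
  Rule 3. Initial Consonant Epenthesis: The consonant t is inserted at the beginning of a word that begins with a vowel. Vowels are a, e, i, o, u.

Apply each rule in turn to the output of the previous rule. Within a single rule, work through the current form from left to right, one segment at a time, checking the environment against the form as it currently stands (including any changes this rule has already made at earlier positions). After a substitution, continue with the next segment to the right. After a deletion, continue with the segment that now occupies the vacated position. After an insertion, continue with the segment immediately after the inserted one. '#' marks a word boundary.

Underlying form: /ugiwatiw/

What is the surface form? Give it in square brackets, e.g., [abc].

[tugwatw]

Rule 1 Medial Vowel Deletion: [ugiwatiw] → [ugwatw]
Rule 2 Pre-Liquid Lowering: no change — [ugwatw]
Rule 3 Initial Consonant Epenthesis: [ugwatw] → [tugwatw]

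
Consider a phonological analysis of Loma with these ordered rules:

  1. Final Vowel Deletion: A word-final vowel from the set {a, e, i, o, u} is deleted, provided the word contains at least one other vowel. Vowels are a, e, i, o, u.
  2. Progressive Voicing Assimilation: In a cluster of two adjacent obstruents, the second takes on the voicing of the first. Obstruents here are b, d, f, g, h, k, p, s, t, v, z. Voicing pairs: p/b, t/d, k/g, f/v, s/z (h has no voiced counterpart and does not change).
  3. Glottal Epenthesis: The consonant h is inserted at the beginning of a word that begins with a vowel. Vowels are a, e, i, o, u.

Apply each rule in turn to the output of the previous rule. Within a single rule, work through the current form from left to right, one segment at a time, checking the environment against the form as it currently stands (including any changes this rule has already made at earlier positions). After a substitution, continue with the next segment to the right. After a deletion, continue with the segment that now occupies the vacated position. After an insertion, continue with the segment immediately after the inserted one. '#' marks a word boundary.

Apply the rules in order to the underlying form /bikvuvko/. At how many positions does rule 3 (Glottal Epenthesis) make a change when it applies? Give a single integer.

1 Final Vowel Deletion: [bikvuvko] → [bikvuvk]
2 Progressive Voicing Assimilation: [bikvuvk] → [bikfuvg]
3 Glottal Epenthesis: no change — [bikfuvg]
Rule 3 changed 0 position(s).

0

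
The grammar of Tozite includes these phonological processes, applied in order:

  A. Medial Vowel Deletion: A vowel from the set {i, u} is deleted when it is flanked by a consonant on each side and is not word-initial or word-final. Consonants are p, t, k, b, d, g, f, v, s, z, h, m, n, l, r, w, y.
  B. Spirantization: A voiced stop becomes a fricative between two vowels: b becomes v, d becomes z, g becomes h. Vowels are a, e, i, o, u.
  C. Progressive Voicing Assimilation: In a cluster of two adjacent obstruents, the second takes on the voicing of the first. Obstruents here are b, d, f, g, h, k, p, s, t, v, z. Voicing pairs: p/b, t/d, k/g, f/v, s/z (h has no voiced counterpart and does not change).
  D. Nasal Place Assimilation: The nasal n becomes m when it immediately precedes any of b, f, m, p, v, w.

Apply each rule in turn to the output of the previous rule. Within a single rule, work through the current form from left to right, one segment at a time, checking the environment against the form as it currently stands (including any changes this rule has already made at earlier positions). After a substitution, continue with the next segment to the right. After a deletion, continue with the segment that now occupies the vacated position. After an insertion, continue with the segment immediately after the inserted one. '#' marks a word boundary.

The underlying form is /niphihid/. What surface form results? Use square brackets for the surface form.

A Medial Vowel Deletion: [niphihid] → [nphhd]
B Spirantization: no change — [nphhd]
C Progressive Voicing Assimilation: [nphhd] → [nphht]
D Nasal Place Assimilation: [nphht] → [mphht]

[mphht]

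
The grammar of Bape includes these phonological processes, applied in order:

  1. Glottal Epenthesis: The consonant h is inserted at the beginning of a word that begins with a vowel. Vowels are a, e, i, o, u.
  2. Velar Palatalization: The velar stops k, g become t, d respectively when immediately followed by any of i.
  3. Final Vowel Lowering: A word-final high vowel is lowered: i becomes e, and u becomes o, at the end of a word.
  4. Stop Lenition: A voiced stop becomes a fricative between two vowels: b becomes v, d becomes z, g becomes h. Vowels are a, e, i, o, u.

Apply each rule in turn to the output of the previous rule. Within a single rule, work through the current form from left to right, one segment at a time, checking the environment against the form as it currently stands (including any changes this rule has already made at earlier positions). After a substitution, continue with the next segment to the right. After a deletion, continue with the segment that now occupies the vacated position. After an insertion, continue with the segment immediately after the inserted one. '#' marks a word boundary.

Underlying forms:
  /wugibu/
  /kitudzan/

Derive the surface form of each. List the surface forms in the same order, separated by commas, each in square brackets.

[wuzivo], [titudzan]

/wugibu/:
  1 Glottal Epenthesis: no change — [wugibu]
  2 Velar Palatalization: [wugibu] → [wudibu]
  3 Final Vowel Lowering: [wudibu] → [wudibo]
  4 Stop Lenition: [wudibo] → [wuzivo]
/kitudzan/:
  1 Glottal Epenthesis: no change — [kitudzan]
  2 Velar Palatalization: [kitudzan] → [titudzan]
  3 Final Vowel Lowering: no change — [titudzan]
  4 Stop Lenition: no change — [titudzan]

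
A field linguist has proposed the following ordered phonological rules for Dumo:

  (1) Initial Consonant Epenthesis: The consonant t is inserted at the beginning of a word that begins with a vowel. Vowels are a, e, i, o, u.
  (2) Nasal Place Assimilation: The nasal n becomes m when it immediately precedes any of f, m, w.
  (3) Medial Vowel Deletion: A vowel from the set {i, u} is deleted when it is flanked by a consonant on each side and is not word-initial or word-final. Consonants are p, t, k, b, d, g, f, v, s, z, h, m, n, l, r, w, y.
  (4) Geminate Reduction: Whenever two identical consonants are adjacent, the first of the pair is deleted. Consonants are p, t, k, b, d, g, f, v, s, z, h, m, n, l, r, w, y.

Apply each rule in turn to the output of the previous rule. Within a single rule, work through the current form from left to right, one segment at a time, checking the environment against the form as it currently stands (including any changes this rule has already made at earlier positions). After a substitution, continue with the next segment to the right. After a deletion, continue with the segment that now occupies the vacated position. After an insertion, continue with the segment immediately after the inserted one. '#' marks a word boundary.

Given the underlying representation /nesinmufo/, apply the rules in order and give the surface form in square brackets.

(1) Initial Consonant Epenthesis: no change — [nesinmufo]
(2) Nasal Place Assimilation: [nesinmufo] → [nesimmufo]
(3) Medial Vowel Deletion: [nesimmufo] → [nesmmfo]
(4) Geminate Reduction: [nesmmfo] → [nesmfo]

[nesmfo]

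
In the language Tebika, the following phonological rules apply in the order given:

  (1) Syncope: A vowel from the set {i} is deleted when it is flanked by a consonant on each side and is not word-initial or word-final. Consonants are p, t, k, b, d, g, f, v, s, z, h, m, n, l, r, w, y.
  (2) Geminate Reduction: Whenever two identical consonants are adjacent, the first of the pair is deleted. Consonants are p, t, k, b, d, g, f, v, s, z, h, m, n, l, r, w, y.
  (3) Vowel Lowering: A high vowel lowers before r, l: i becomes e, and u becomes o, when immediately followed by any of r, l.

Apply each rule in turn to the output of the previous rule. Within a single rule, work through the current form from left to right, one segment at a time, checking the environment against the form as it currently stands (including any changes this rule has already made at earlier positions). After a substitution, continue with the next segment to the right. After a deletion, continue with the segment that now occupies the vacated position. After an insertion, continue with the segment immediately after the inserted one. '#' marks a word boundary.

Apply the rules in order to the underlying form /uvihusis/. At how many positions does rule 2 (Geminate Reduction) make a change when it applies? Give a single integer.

(1) Syncope: [uvihusis] → [uvhuss]
(2) Geminate Reduction: [uvhuss] → [uvhus]
(3) Vowel Lowering: no change — [uvhus]
Rule 2 changed 1 position(s).

1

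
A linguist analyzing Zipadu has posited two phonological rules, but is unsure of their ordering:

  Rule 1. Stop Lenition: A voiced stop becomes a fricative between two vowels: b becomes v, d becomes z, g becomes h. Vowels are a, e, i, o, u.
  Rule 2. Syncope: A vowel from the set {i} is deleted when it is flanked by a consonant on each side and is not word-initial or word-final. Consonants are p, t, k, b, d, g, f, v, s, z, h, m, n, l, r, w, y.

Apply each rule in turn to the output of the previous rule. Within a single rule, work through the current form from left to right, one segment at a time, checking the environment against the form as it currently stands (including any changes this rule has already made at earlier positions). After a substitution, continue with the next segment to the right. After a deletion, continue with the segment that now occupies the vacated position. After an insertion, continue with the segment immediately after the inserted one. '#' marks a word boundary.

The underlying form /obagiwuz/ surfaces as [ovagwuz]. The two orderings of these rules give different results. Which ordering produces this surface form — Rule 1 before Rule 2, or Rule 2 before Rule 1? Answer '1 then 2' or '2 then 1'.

Order 1 then 2:
  1 Stop Lenition: [obagiwuz] → [ovahiwuz]
  2 Syncope: [ovahiwuz] → [ovahwuz]
  result: [ovahwuz]
Order 2 then 1:
  2 Syncope: [obagiwuz] → [obagwuz]
  1 Stop Lenition: [obagwuz] → [ovagwuz]
  result: [ovagwuz]

2 then 1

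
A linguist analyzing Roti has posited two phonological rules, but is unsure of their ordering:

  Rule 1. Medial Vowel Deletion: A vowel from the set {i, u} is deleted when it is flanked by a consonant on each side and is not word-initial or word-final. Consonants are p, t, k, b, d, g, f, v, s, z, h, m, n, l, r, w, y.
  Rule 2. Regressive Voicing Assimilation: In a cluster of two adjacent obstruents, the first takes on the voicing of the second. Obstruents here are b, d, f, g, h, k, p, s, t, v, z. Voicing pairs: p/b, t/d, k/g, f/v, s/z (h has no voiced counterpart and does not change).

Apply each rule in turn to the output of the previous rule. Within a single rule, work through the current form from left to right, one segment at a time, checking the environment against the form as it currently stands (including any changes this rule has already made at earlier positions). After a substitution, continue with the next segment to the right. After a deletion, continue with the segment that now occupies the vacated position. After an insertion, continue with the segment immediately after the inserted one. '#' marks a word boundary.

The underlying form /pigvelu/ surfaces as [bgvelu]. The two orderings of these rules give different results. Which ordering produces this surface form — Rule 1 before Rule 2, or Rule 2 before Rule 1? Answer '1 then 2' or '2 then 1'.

Order 1 then 2:
  1 Medial Vowel Deletion: [pigvelu] → [pgvelu]
  2 Regressive Voicing Assimilation: [pgvelu] → [bgvelu]
  result: [bgvelu]
Order 2 then 1:
  2 Regressive Voicing Assimilation: no change — [pigvelu]
  1 Medial Vowel Deletion: [pigvelu] → [pgvelu]
  result: [pgvelu]

1 then 2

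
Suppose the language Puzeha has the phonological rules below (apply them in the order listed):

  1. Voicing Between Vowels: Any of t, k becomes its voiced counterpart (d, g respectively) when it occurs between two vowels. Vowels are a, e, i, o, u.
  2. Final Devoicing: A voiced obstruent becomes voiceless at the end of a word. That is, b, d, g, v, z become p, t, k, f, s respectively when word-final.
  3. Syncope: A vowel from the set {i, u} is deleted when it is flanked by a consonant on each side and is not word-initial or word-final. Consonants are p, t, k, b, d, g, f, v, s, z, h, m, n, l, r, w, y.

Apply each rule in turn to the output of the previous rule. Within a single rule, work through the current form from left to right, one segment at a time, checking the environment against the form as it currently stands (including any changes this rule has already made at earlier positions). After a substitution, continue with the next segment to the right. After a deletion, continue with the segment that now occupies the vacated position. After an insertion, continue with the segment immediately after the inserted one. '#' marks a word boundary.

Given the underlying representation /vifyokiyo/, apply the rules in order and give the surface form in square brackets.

[vfyogyo]

1 Voicing Between Vowels: [vifyokiyo] → [vifyogiyo]
2 Final Devoicing: no change — [vifyogiyo]
3 Syncope: [vifyogiyo] → [vfyogyo]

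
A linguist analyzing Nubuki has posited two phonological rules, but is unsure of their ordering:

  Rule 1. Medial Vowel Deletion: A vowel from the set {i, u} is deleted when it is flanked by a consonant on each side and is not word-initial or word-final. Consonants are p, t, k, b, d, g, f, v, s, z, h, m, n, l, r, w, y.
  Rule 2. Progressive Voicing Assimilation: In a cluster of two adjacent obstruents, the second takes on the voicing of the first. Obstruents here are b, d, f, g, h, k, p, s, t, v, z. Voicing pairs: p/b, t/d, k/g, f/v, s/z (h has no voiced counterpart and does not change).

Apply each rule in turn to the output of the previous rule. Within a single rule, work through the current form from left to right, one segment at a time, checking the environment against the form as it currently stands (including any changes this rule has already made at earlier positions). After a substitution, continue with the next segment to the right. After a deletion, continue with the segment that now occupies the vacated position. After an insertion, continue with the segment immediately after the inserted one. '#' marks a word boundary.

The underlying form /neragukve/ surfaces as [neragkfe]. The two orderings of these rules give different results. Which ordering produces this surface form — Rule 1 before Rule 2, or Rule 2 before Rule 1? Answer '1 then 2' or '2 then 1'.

Order 1 then 2:
  1 Medial Vowel Deletion: [neragukve] → [neragkve]
  2 Progressive Voicing Assimilation: [neragkve] → [neraggve]
  result: [neraggve]
Order 2 then 1:
  2 Progressive Voicing Assimilation: [neragukve] → [neragukfe]
  1 Medial Vowel Deletion: [neragukfe] → [neragkfe]
  result: [neragkfe]

2 then 1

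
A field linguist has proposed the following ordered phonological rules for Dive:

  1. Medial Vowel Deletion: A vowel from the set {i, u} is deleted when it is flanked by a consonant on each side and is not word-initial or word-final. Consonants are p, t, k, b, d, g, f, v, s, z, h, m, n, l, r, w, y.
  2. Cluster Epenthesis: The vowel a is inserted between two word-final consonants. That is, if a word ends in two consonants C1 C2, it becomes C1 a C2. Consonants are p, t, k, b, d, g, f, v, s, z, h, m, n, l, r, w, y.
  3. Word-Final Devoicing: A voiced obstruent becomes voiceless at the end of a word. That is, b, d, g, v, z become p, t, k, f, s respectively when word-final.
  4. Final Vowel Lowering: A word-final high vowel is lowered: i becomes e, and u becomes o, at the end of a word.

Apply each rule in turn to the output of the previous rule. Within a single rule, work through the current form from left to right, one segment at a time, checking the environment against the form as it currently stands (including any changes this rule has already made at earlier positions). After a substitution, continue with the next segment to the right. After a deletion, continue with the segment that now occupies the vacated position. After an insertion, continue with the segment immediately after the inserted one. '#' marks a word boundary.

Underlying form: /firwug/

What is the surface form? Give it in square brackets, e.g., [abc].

[frwak]

1 Medial Vowel Deletion: [firwug] → [frwg]
2 Cluster Epenthesis: [frwg] → [frwag]
3 Word-Final Devoicing: [frwag] → [frwak]
4 Final Vowel Lowering: no change — [frwak]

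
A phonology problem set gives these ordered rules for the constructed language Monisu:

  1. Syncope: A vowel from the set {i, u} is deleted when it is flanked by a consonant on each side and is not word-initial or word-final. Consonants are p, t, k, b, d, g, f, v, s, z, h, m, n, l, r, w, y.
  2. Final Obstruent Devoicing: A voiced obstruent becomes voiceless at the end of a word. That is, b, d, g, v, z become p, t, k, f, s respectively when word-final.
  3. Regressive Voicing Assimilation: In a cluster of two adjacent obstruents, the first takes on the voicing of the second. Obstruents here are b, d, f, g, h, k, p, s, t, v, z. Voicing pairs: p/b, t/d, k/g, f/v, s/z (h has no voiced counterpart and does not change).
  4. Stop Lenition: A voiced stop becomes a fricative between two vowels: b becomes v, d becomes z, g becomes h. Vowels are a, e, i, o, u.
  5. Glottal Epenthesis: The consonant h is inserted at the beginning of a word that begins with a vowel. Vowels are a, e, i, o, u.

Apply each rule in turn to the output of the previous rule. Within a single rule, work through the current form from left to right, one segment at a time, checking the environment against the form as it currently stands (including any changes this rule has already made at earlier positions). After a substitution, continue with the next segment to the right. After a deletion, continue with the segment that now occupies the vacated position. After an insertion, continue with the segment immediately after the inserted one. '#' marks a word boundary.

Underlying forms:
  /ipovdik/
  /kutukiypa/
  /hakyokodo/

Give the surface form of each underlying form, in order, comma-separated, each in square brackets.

/ipovdik/:
  1 Syncope: [ipovdik] → [ipovdk]
  2 Final Obstruent Devoicing: no change — [ipovdk]
  3 Regressive Voicing Assimilation: [ipovdk] → [ipovtk]
  4 Stop Lenition: no change — [ipovtk]
  5 Glottal Epenthesis: [ipovtk] → [hipovtk]
/kutukiypa/:
  1 Syncope: [kutukiypa] → [ktkypa]
  2 Final Obstruent Devoicing: no change — [ktkypa]
  3 Regressive Voicing Assimilation: no change — [ktkypa]
  4 Stop Lenition: no change — [ktkypa]
  5 Glottal Epenthesis: no change — [ktkypa]
/hakyokodo/:
  1 Syncope: no change — [hakyokodo]
  2 Final Obstruent Devoicing: no change — [hakyokodo]
  3 Regressive Voicing Assimilation: no change — [hakyokodo]
  4 Stop Lenition: [hakyokodo] → [hakyokozo]
  5 Glottal Epenthesis: no change — [hakyokozo]

[hipovtk], [ktkypa], [hakyokozo]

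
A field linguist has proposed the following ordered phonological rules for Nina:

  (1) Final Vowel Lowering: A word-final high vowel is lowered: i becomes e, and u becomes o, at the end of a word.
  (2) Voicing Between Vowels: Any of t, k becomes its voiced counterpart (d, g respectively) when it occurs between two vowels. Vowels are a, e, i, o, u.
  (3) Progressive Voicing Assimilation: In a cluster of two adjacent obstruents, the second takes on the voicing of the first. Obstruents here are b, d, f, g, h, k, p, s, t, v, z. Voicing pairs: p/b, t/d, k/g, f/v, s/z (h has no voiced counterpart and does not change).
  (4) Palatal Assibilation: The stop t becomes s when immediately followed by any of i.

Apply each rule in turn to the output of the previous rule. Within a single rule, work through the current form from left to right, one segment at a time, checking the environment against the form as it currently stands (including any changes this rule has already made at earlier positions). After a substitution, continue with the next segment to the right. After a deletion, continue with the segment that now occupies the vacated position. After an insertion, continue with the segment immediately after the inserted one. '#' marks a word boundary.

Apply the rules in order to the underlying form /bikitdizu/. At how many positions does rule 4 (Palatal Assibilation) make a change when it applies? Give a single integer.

(1) Final Vowel Lowering: [bikitdizu] → [bikitdizo]
(2) Voicing Between Vowels: [bikitdizo] → [bigitdizo]
(3) Progressive Voicing Assimilation: [bigitdizo] → [bigittizo]
(4) Palatal Assibilation: [bigittizo] → [bigitsizo]
Rule 4 changed 1 position(s).

1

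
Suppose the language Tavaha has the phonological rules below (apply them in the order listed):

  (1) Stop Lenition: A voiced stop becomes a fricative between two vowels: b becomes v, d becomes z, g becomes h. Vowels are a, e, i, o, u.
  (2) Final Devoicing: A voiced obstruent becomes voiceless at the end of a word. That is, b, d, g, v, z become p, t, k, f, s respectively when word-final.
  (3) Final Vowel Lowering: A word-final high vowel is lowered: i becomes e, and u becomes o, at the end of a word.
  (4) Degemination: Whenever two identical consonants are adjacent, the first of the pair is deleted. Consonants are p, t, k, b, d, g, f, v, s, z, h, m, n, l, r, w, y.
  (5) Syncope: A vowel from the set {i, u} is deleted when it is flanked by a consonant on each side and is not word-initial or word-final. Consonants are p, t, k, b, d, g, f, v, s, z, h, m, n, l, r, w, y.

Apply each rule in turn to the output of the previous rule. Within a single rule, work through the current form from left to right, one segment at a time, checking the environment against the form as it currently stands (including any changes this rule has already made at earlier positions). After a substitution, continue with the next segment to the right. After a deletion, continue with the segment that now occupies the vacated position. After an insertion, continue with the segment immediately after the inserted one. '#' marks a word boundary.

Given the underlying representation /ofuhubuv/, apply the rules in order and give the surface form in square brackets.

(1) Stop Lenition: [ofuhubuv] → [ofuhuvuv]
(2) Final Devoicing: [ofuhuvuv] → [ofuhuvuf]
(3) Final Vowel Lowering: no change — [ofuhuvuf]
(4) Degemination: no change — [ofuhuvuf]
(5) Syncope: [ofuhuvuf] → [ofhvf]

[ofhvf]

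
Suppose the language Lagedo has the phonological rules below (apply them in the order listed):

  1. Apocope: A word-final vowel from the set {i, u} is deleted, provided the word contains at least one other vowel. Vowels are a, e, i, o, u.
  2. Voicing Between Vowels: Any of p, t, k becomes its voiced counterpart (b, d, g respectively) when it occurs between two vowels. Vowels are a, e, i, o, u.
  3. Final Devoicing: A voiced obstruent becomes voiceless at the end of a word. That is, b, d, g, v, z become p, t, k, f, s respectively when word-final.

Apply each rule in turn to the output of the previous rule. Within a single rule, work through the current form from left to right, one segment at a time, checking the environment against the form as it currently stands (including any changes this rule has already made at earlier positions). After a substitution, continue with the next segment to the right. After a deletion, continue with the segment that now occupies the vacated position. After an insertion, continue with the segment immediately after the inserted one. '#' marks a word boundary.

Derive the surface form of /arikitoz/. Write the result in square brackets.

[arigidos]

1 Apocope: no change — [arikitoz]
2 Voicing Between Vowels: [arikitoz] → [arigidoz]
3 Final Devoicing: [arigidoz] → [arigidos]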